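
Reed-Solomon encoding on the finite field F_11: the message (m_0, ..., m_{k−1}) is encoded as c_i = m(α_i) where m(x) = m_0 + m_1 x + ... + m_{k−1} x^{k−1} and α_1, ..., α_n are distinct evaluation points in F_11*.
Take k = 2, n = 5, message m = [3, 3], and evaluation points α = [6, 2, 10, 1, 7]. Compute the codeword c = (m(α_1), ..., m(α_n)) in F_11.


c = [10, 9, 0, 6, 2]

Message polynomial: m(x) = 3 + 3·x (mod 11).
For each evaluation point α_i, compute m(α_i) mod 11:
  α_1 = 6: Horner steps 3 → 10, so m(6) = 10.
  α_2 = 2: Horner steps 3 → 9, so m(2) = 9.
  α_3 = 10: Horner steps 3 → 0, so m(10) = 0.
  α_4 = 1: Horner steps 3 → 6, so m(1) = 6.
  α_5 = 7: Horner steps 3 → 2, so m(7) = 2.
Codeword c = [10, 9, 0, 6, 2] ∈ F_11^5.


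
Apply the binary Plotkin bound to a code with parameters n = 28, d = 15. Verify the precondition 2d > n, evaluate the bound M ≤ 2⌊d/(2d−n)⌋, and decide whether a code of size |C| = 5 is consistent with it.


Plotkin bound M ≤ 14; given |C| = 5 ≤ bound (satisfied).

Check applicability: 2d = 30, n = 28.
2d − n = 2 > 0, so Plotkin applies.
Compute d/(2d−n) = 15/2 ≈ 7.5000.
⌊d/(2d−n)⌋ = 7.
Plotkin bound: M ≤ 2·7 = 14.
Given |C| = 5, check: satisfied.
This |C| is below the Plotkin bound.


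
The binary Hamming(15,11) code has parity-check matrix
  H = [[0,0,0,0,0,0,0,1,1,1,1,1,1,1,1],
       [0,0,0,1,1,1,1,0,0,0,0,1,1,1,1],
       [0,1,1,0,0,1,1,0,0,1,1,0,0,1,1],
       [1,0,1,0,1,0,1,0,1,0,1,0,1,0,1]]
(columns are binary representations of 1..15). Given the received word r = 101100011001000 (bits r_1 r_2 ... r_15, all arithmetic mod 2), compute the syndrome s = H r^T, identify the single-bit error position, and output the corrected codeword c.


s = (1, 0, 1, 1)^T, error position = 11, corrected codeword c = 101100011011000

Compute s = H r^T mod 2 one row at a time:
  s_1 = 1 + 1 + 0 + 0 + 1 + 0 + 0 + 0 = 3 ≡ 1 (mod 2).
  s_2 = 1 + 0 + 0 + 0 + 1 + 0 + 0 + 0 = 2 ≡ 0 (mod 2).
  s_3 = 0 + 1 + 0 + 0 + 0 + 0 + 0 + 0 = 1 ≡ 1 (mod 2).
  s_4 = 1 + 1 + 0 + 0 + 1 + 0 + 0 + 0 = 3 ≡ 1 (mod 2).
s = (1, 0, 1, 1)^T — this equals column 11 of H (binary 1011), so error is at position 11.
Correct: flip bit 11 of r = 101100011001000 to get c = 101100011011000.


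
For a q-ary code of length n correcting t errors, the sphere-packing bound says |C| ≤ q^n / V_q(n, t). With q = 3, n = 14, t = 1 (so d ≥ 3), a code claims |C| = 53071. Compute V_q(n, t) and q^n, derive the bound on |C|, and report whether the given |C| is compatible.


V_q(n, t) = 29, q^n = 4782969, Hamming bound = 164929, |C| = 53071 ≤ bound (satisfied).

Step 1: Compute V_q(n, t) = Σ_{j=0}^1 C(n, j) (q−1)^j.
  j = 0: C(14,0)·(2)^0 = 1·1 = 1.
  j = 1: C(14,1)·(2)^1 = 14·2 = 28.
  V_q(n, t) = 1 + 28 = 29.
Step 2: q^n = 3^14 = 4782969.
Step 3: Hamming bound ⌊q^n / V_q(n,t)⌋ = ⌊4782969/29⌋ = 164929.
Step 4: Compare |C| = 53071 to 164929: satisfied.
The claimed |C| lies below the Hamming bound.


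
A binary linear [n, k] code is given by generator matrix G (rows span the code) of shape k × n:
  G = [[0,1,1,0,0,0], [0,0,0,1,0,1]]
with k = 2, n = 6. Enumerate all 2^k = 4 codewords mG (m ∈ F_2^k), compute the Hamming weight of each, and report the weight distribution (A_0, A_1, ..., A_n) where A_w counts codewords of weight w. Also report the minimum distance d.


Weight distribution: A_0 = 1, A_2 = 2, A_4 = 1. Minimum distance d = 2.

Enumerate all 2^2 = 4 messages m ∈ F_2^2.
For each, compute codeword c = mG in F_2^6, then tally its weight.
  m = 00 → c = 000000, weight = 0.
  m = 10 → c = 011000, weight = 2.
  m = 01 → c = 000101, weight = 2.
  m = 11 → c = 011101, weight = 4.
Tally weights:
  weight 0: 1 codewords.
  weight 2: 2 codewords.
  weight 4: 1 codewords.
Minimum distance d = smallest w > 0 with A_w > 0 = 2.
Sanity: Σ A_w = 4 = 2^2 = 4 ✓.


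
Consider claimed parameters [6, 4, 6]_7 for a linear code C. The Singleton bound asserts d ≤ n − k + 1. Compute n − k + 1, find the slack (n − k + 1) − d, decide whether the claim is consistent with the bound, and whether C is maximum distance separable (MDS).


Singleton RHS = n − k + 1 = 3, slack = -3, bound violated (no such code; not MDS).

Singleton bound: d ≤ n − k + 1.
Here n = 6, k = 4, so n − k + 1 = 3.
Given d = 6, check d ≤ 3: NO.
Slack = (n − k + 1) − d = -3.
The slack is negative: d = 6 exceeds n − k + 1 = 3 by 3, so the Singleton bound is violated and no linear [6, 4, 6]_7 code can exist. In particular it is not MDS (MDS requires d = n − k + 1 exactly).
Description: the claimed parameters are [6, 4, 6]_7; such a code would be impossible (violates the Singleton bound).


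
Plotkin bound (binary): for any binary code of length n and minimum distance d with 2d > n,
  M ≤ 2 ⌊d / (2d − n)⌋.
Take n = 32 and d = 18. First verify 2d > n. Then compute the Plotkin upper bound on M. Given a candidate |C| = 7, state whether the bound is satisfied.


Plotkin bound M ≤ 8; given |C| = 7 ≤ bound (satisfied).

Check applicability: 2d = 36, n = 32.
2d − n = 4 > 0, so Plotkin applies.
Compute d/(2d−n) = 18/4 ≈ 4.5000.
⌊d/(2d−n)⌋ = 4.
Plotkin bound: M ≤ 2·4 = 8.
Given |C| = 7, check: satisfied.
This |C| is below the Plotkin bound.


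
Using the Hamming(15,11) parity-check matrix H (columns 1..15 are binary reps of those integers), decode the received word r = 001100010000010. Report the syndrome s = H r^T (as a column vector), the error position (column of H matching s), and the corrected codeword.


s = (0, 0, 0, 1)^T, error position = 1, corrected codeword c = 101100010000010

Compute s = H r^T mod 2 one row at a time:
  s_1 = 1 + 0 + 0 + 0 + 0 + 0 + 1 + 0 = 2 ≡ 0 (mod 2).
  s_2 = 1 + 0 + 0 + 0 + 0 + 0 + 1 + 0 = 2 ≡ 0 (mod 2).
  s_3 = 0 + 1 + 0 + 0 + 0 + 0 + 1 + 0 = 2 ≡ 0 (mod 2).
  s_4 = 0 + 1 + 0 + 0 + 0 + 0 + 0 + 0 = 1 ≡ 1 (mod 2).
s = (0, 0, 0, 1)^T — this equals column 1 of H (binary 0001), so error is at position 1.
Correct: flip bit 1 of r = 001100010000010 to get c = 101100010000010.


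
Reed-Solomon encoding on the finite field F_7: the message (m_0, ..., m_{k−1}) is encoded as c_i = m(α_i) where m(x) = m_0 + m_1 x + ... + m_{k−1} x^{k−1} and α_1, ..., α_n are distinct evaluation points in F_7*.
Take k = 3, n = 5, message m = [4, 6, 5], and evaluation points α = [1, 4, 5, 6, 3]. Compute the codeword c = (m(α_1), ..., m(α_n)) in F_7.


c = [1, 3, 5, 3, 4]

Message polynomial: m(x) = 4 + 6·x + 5·x^2 (mod 7).
For each evaluation point α_i, compute m(α_i) mod 7:
  α_1 = 1: Horner steps 5 → 4 → 1, so m(1) = 1.
  α_2 = 4: Horner steps 5 → 5 → 3, so m(4) = 3.
  α_3 = 5: Horner steps 5 → 3 → 5, so m(5) = 5.
  α_4 = 6: Horner steps 5 → 1 → 3, so m(6) = 3.
  α_5 = 3: Horner steps 5 → 0 → 4, so m(3) = 4.
Codeword c = [1, 3, 5, 3, 4] ∈ F_7^5.


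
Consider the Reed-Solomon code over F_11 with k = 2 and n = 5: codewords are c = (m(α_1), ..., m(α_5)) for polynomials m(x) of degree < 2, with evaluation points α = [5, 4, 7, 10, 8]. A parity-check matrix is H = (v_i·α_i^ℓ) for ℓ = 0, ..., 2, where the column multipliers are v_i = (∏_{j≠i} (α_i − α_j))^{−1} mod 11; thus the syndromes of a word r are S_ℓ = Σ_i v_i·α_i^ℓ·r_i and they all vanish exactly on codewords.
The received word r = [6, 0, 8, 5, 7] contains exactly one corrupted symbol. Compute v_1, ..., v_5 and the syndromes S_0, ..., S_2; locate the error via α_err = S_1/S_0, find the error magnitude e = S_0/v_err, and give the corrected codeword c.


S = (6, 8, 7), error at position 1, error magnitude e = 7, c = [10, 0, 8, 5, 7].

Step 1: column multipliers v_i = (∏_{j≠i}(α_i − α_j))^{−1} mod 11.
  i = 1 (α = 5): (5−4)(5−7)(5−10)(5−8) = 1·(−2)·(−5)·(−3) = −30 ≡ 3, so v_1 = 3^{−1} = 4 (mod 11).
  i = 2 (α = 4): (4−5)(4−7)(4−10)(4−8) = (−1)·(−3)·(−6)·(−4) = 72 ≡ 6, so v_2 = 6^{−1} = 2 (mod 11).
  i = 3 (α = 7): (7−5)(7−4)(7−10)(7−8) = 2·3·(−3)·(−1) = 18 ≡ 7, so v_3 = 7^{−1} = 8 (mod 11).
  i = 4 (α = 10): (10−5)(10−4)(10−7)(10−8) = 5·6·3·2 = 180 ≡ 4, so v_4 = 4^{−1} = 3 (mod 11).
  i = 5 (α = 8): (8−5)(8−4)(8−7)(8−10) = 3·4·1·(−2) = −24 ≡ 9, so v_5 = 9^{−1} = 5 (mod 11).
  v = [4, 2, 8, 3, 5].
Step 2: syndromes of r = [6, 0, 8, 5, 7] (all sums mod 11).
  S_0 = Σ v_i r_i = 4·6 + 2·0 + 8·8 + 3·5 + 5·7 = 138 ≡ 6.
  S_1 = Σ v_i α_i r_i = 4·5·6 + 2·4·0 + 8·7·8 + 3·10·5 + 5·8·7 = 998 ≡ 8.
  α_i^2 mod 11 = [3, 5, 5, 1, 9].
  S_2 = Σ v_i α_i^2 r_i = 4·3·6 + 2·5·0 + 8·5·8 + 3·1·5 + 5·9·7 = 722 ≡ 7.
  S = (6, 8, 7) ≠ 0, so r is not a codeword (an error is present).
Step 3: locate the error. For a single error e at position i, S_ℓ = v_i·e·α_i^ℓ, so α_err = S_1/S_0.
  S_0^{−1} = 6^{−1} = 2 (mod 11), so α_err = 8·2 = 16 ≡ 5 = α_1. Error position i = 1.
  Consistency check: S_2/S_1 = 7·7 = 49 ≡ 5 = α_err ✓ (single-error assumption holds).
Step 4: error magnitude e = S_0/v_1 = S_0·∏_{j≠1}(α_1 − α_j) = 6·3 = 18 ≡ 7 (mod 11).
Step 5: correct position 1: c_1 = r_1 − e = 6 − 7 ≡ 10 (mod 11). Hence c = [10, 0, 8, 5, 7].
  Check: interpolating c through the α_i gives m(x) = 4 + 10·x (degree < 2) with m(α_i) = c_i for every i, so c is indeed a codeword.


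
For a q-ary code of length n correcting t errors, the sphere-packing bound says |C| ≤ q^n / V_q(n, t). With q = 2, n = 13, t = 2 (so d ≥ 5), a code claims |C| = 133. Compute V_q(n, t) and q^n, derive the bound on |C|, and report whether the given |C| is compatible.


V_q(n, t) = 92, q^n = 8192, Hamming bound = 89, |C| = 133 > bound (violated).

Step 1: Compute V_q(n, t) = Σ_{j=0}^2 C(n, j) (q−1)^j.
  j = 0: C(13,0)·(1)^0 = 1·1 = 1.
  j = 1: C(13,1)·(1)^1 = 13·1 = 13.
  j = 2: C(13,2)·(1)^2 = 78·1 = 78.
  V_q(n, t) = 1 + 13 + 78 = 92.
Step 2: q^n = 2^13 = 8192.
Step 3: Hamming bound ⌊q^n / V_q(n,t)⌋ = ⌊8192/92⌋ = 89.
Step 4: Compare |C| = 133 to 89: violated.
The claimed |C| lies above the Hamming bound, so no 2-ary code of length 13 with d ≥ 5 can have 133 codewords.


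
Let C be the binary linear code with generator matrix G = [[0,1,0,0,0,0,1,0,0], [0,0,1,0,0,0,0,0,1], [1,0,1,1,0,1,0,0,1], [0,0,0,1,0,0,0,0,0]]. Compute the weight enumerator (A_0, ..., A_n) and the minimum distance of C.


Weight distribution: A_0 = 1, A_1 = 1, A_2 = 3, A_3 = 3, A_4 = 3, A_5 = 3, A_6 = 1, A_7 = 1. Minimum distance d = 1.

Enumerate all 2^4 = 16 messages m ∈ F_2^4.
For each, compute codeword c = mG in F_2^9, then tally its weight.
  m = 0000 → c = 000000000, weight = 0.
  m = 1000 → c = 010000100, weight = 2.
  m = 0100 → c = 001000001, weight = 2.
  m = 1100 → c = 011000101, weight = 4.
  m = 0010 → c = 101101001, weight = 5.
  m = 1010 → c = 111101101, weight = 7.
  m = 0110 → c = 100101000, weight = 3.
  m = 1110 → c = 110101100, weight = 5.
  m = 0001 → c = 000100000, weight = 1.
  m = 1001 → c = 010100100, weight = 3.
  m = 0101 → c = 001100001, weight = 3.
  m = 1101 → c = 011100101, weight = 5.
  m = 0011 → c = 101001001, weight = 4.
  m = 1011 → c = 111001101, weight = 6.
  m = 0111 → c = 100001000, weight = 2.
  m = 1111 → c = 110001100, weight = 4.
Tally weights:
  weight 0: 1 codewords.
  weight 1: 1 codewords.
  weight 2: 3 codewords.
  weight 3: 3 codewords.
  weight 4: 3 codewords.
  weight 5: 3 codewords.
  weight 6: 1 codewords.
  weight 7: 1 codewords.
Minimum distance d = smallest w > 0 with A_w > 0 = 1.
Sanity: Σ A_w = 16 = 2^4 = 16 ✓.


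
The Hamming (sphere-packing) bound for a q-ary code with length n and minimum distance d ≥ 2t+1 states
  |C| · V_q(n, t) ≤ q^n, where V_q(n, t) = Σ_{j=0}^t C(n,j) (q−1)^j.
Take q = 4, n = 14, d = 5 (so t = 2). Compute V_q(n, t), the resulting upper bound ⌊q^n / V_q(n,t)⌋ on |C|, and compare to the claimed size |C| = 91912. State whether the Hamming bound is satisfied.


V_q(n, t) = 862, q^n = 268435456, Hamming bound = 311410, |C| = 91912 ≤ bound (satisfied).

Step 1: Compute V_q(n, t) = Σ_{j=0}^2 C(n, j) (q−1)^j.
  j = 0: C(14,0)·(3)^0 = 1·1 = 1.
  j = 1: C(14,1)·(3)^1 = 14·3 = 42.
  j = 2: C(14,2)·(3)^2 = 91·9 = 819.
  V_q(n, t) = 1 + 42 + 819 = 862.
Step 2: q^n = 4^14 = 268435456.
Step 3: Hamming bound ⌊q^n / V_q(n,t)⌋ = ⌊268435456/862⌋ = 311410.
Step 4: Compare |C| = 91912 to 311410: satisfied.
The claimed |C| lies below the Hamming bound.


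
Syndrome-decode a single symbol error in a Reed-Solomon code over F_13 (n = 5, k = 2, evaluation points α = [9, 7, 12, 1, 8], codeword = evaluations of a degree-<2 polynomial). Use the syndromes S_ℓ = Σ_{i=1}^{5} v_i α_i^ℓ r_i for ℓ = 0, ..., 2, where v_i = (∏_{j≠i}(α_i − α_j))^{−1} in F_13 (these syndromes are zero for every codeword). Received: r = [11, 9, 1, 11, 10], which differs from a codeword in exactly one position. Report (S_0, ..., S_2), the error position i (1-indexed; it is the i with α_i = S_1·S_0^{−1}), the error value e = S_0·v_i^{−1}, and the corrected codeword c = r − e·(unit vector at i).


S = (2, 2, 2), error at position 4, error magnitude e = 8, c = [11, 9, 1, 3, 10].

Step 1: column multipliers v_i = (∏_{j≠i}(α_i − α_j))^{−1} mod 13.
  i = 1 (α = 9): (9−7)(9−12)(9−1)(9−8) = 2·(−3)·8·1 = −48 ≡ 4, so v_1 = 4^{−1} = 10 (mod 13).
  i = 2 (α = 7): (7−9)(7−12)(7−1)(7−8) = (−2)·(−5)·6·(−1) = −60 ≡ 5, so v_2 = 5^{−1} = 8 (mod 13).
  i = 3 (α = 12): (12−9)(12−7)(12−1)(12−8) = 3·5·11·4 = 660 ≡ 10, so v_3 = 10^{−1} = 4 (mod 13).
  i = 4 (α = 1): (1−9)(1−7)(1−12)(1−8) = (−8)·(−6)·(−11)·(−7) = 3696 ≡ 4, so v_4 = 4^{−1} = 10 (mod 13).
  i = 5 (α = 8): (8−9)(8−7)(8−12)(8−1) = (−1)·1·(−4)·7 = 28 ≡ 2, so v_5 = 2^{−1} = 7 (mod 13).
  v = [10, 8, 4, 10, 7].
Step 2: syndromes of r = [11, 9, 1, 11, 10] (all sums mod 13).
  S_0 = Σ v_i r_i = 10·11 + 8·9 + 4·1 + 10·11 + 7·10 = 366 ≡ 2.
  S_1 = Σ v_i α_i r_i = 10·9·11 + 8·7·9 + 4·12·1 + 10·1·11 + 7·8·10 = 2212 ≡ 2.
  α_i^2 mod 13 = [3, 10, 1, 1, 12].
  S_2 = Σ v_i α_i^2 r_i = 10·3·11 + 8·10·9 + 4·1·1 + 10·1·11 + 7·12·10 = 2004 ≡ 2.
  S = (2, 2, 2) ≠ 0, so r is not a codeword (an error is present).
Step 3: locate the error. For a single error e at position i, S_ℓ = v_i·e·α_i^ℓ, so α_err = S_1/S_0.
  S_0^{−1} = 2^{−1} = 7 (mod 13), so α_err = 2·7 = 14 ≡ 1 = α_4. Error position i = 4.
  Consistency check: S_2/S_1 = 2·7 = 14 ≡ 1 = α_err ✓ (single-error assumption holds).
Step 4: error magnitude e = S_0/v_4 = S_0·∏_{j≠4}(α_4 − α_j) = 2·4 = 8 ≡ 8 (mod 13).
Step 5: correct position 4: c_4 = r_4 − e = 11 − 8 ≡ 3 (mod 13). Hence c = [11, 9, 1, 3, 10].
  Check: interpolating c through the α_i gives m(x) = 2 + 1·x (degree < 2) with m(α_i) = c_i for every i, so c is indeed a codeword.


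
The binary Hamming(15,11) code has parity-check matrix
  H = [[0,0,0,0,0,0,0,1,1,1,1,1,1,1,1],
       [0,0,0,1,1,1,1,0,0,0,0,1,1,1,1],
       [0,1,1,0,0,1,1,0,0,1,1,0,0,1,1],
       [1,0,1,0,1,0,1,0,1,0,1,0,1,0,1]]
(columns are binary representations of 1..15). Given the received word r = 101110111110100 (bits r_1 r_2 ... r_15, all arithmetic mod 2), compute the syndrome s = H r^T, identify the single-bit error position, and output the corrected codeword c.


s = (1, 0, 0, 1)^T, error position = 9, corrected codeword c = 101110110110100

Compute s = H r^T mod 2 one row at a time:
  s_1 = 1 + 1 + 1 + 1 + 0 + 1 + 0 + 0 = 5 ≡ 1 (mod 2).
  s_2 = 1 + 1 + 0 + 1 + 0 + 1 + 0 + 0 = 4 ≡ 0 (mod 2).
  s_3 = 0 + 1 + 0 + 1 + 1 + 1 + 0 + 0 = 4 ≡ 0 (mod 2).
  s_4 = 1 + 1 + 1 + 1 + 1 + 1 + 1 + 0 = 7 ≡ 1 (mod 2).
s = (1, 0, 0, 1)^T — this equals column 9 of H (binary 1001), so error is at position 9.
Correct: flip bit 9 of r = 101110111110100 to get c = 101110110110100.


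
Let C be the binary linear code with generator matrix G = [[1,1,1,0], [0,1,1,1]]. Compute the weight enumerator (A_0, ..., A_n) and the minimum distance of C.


Weight distribution: A_0 = 1, A_2 = 1, A_3 = 2. Minimum distance d = 2.

Enumerate all 2^2 = 4 messages m ∈ F_2^2.
For each, compute codeword c = mG in F_2^4, then tally its weight.
  m = 00 → c = 0000, weight = 0.
  m = 10 → c = 1110, weight = 3.
  m = 01 → c = 0111, weight = 3.
  m = 11 → c = 1001, weight = 2.
Tally weights:
  weight 0: 1 codewords.
  weight 2: 1 codewords.
  weight 3: 2 codewords.
Minimum distance d = smallest w > 0 with A_w > 0 = 2.
Sanity: Σ A_w = 4 = 2^2 = 4 ✓.


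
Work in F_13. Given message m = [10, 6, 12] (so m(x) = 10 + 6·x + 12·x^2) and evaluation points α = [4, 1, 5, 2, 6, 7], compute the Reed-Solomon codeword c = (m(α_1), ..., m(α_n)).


c = [5, 2, 2, 5, 10, 3]

Message polynomial: m(x) = 10 + 6·x + 12·x^2 (mod 13).
For each evaluation point α_i, compute m(α_i) mod 13:
  α_1 = 4: Horner steps 12 → 2 → 5, so m(4) = 5.
  α_2 = 1: Horner steps 12 → 5 → 2, so m(1) = 2.
  α_3 = 5: Horner steps 12 → 1 → 2, so m(5) = 2.
  α_4 = 2: Horner steps 12 → 4 → 5, so m(2) = 5.
  α_5 = 6: Horner steps 12 → 0 → 10, so m(6) = 10.
  α_6 = 7: Horner steps 12 → 12 → 3, so m(7) = 3.
Codeword c = [5, 2, 2, 5, 10, 3] ∈ F_13^6.


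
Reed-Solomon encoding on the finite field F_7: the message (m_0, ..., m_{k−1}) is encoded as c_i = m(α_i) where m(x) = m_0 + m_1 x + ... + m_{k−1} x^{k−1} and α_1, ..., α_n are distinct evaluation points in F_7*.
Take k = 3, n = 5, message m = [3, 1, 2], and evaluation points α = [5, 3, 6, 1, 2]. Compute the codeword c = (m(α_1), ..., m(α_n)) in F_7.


c = [2, 3, 4, 6, 6]

Message polynomial: m(x) = 3 + 1·x + 2·x^2 (mod 7).
For each evaluation point α_i, compute m(α_i) mod 7:
  α_1 = 5: Horner steps 2 → 4 → 2, so m(5) = 2.
  α_2 = 3: Horner steps 2 → 0 → 3, so m(3) = 3.
  α_3 = 6: Horner steps 2 → 6 → 4, so m(6) = 4.
  α_4 = 1: Horner steps 2 → 3 → 6, so m(1) = 6.
  α_5 = 2: Horner steps 2 → 5 → 6, so m(2) = 6.
Codeword c = [2, 3, 4, 6, 6] ∈ F_7^5.


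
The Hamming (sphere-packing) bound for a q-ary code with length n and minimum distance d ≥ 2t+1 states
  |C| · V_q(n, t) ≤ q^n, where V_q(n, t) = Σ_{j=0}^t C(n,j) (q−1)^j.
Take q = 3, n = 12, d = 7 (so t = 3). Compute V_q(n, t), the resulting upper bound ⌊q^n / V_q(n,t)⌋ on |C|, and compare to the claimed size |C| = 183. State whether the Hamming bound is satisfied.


V_q(n, t) = 2049, q^n = 531441, Hamming bound = 259, |C| = 183 ≤ bound (satisfied).

Step 1: Compute V_q(n, t) = Σ_{j=0}^3 C(n, j) (q−1)^j.
  j = 0: C(12,0)·(2)^0 = 1·1 = 1.
  j = 1: C(12,1)·(2)^1 = 12·2 = 24.
  j = 2: C(12,2)·(2)^2 = 66·4 = 264.
  j = 3: C(12,3)·(2)^3 = 220·8 = 1760.
  V_q(n, t) = 1 + 24 + 264 + 1760 = 2049.
Step 2: q^n = 3^12 = 531441.
Step 3: Hamming bound ⌊q^n / V_q(n,t)⌋ = ⌊531441/2049⌋ = 259.
Step 4: Compare |C| = 183 to 259: satisfied.
The claimed |C| lies below the Hamming bound.


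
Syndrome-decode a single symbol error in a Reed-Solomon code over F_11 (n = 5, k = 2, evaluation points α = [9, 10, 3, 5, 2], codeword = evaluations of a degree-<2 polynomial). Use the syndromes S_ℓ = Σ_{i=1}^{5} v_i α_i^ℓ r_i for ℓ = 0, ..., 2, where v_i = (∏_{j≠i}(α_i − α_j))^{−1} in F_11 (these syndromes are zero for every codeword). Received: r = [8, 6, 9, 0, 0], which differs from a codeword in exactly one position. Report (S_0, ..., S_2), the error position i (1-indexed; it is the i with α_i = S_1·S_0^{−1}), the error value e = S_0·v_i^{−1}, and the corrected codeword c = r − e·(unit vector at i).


S = (5, 3, 4), error at position 4, error magnitude e = 6, c = [8, 6, 9, 5, 0].

Step 1: column multipliers v_i = (∏_{j≠i}(α_i − α_j))^{−1} mod 11.
  i = 1 (α = 9): (9−10)(9−3)(9−5)(9−2) = (−1)·6·4·7 = −168 ≡ 8, so v_1 = 8^{−1} = 7 (mod 11).
  i = 2 (α = 10): (10−9)(10−3)(10−5)(10−2) = 1·7·5·8 = 280 ≡ 5, so v_2 = 5^{−1} = 9 (mod 11).
  i = 3 (α = 3): (3−9)(3−10)(3−5)(3−2) = (−6)·(−7)·(−2)·1 = −84 ≡ 4, so v_3 = 4^{−1} = 3 (mod 11).
  i = 4 (α = 5): (5−9)(5−10)(5−3)(5−2) = (−4)·(−5)·2·3 = 120 ≡ 10, so v_4 = 10^{−1} = 10 (mod 11).
  i = 5 (α = 2): (2−9)(2−10)(2−3)(2−5) = (−7)·(−8)·(−1)·(−3) = 168 ≡ 3, so v_5 = 3^{−1} = 4 (mod 11).
  v = [7, 9, 3, 10, 4].
Step 2: syndromes of r = [8, 6, 9, 0, 0] (all sums mod 11).
  S_0 = Σ v_i r_i = 7·8 + 9·6 + 3·9 + 10·0 + 4·0 = 137 ≡ 5.
  S_1 = Σ v_i α_i r_i = 7·9·8 + 9·10·6 + 3·3·9 + 10·5·0 + 4·2·0 = 1125 ≡ 3.
  α_i^2 mod 11 = [4, 1, 9, 3, 4].
  S_2 = Σ v_i α_i^2 r_i = 7·4·8 + 9·1·6 + 3·9·9 + 10·3·0 + 4·4·0 = 521 ≡ 4.
  S = (5, 3, 4) ≠ 0, so r is not a codeword (an error is present).
Step 3: locate the error. For a single error e at position i, S_ℓ = v_i·e·α_i^ℓ, so α_err = S_1/S_0.
  S_0^{−1} = 5^{−1} = 9 (mod 11), so α_err = 3·9 = 27 ≡ 5 = α_4. Error position i = 4.
  Consistency check: S_2/S_1 = 4·4 = 16 ≡ 5 = α_err ✓ (single-error assumption holds).
Step 4: error magnitude e = S_0/v_4 = S_0·∏_{j≠4}(α_4 − α_j) = 5·10 = 50 ≡ 6 (mod 11).
Step 5: correct position 4: c_4 = r_4 − e = 0 − 6 ≡ 5 (mod 11). Hence c = [8, 6, 9, 5, 0].
  Check: interpolating c through the α_i gives m(x) = 4 + 9·x (degree < 2) with m(α_i) = c_i for every i, so c is indeed a codeword.


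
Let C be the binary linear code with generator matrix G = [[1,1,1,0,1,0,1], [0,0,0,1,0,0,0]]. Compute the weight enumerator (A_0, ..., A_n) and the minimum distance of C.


Weight distribution: A_0 = 1, A_1 = 1, A_5 = 1, A_6 = 1. Minimum distance d = 1.

Enumerate all 2^2 = 4 messages m ∈ F_2^2.
For each, compute codeword c = mG in F_2^7, then tally its weight.
  m = 00 → c = 0000000, weight = 0.
  m = 10 → c = 1110101, weight = 5.
  m = 01 → c = 0001000, weight = 1.
  m = 11 → c = 1111101, weight = 6.
Tally weights:
  weight 0: 1 codewords.
  weight 1: 1 codewords.
  weight 5: 1 codewords.
  weight 6: 1 codewords.
Minimum distance d = smallest w > 0 with A_w > 0 = 1.
Sanity: Σ A_w = 4 = 2^2 = 4 ✓.


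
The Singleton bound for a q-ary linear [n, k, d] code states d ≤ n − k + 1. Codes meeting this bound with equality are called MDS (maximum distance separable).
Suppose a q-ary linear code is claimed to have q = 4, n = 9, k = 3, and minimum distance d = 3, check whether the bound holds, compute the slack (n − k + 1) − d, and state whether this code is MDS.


Singleton RHS = n − k + 1 = 7, slack = 4, bound satisfied, not MDS.

Singleton bound: d ≤ n − k + 1.
Here n = 9, k = 3, so n − k + 1 = 7.
Given d = 3, check d ≤ 7: YES.
Slack = (n − k + 1) − d = 4.
The code is NOT MDS (slack = 4 > 0).
Description: the claimed parameters are [9, 3, 3]_4; such a code would be non-MDS.


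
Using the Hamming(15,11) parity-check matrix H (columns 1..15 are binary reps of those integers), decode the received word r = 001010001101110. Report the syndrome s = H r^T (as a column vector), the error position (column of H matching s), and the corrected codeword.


s = (1, 0, 1, 0)^T, error position = 10, corrected codeword c = 001010001001110

Compute s = H r^T mod 2 one row at a time:
  s_1 = 0 + 1 + 1 + 0 + 1 + 1 + 1 + 0 = 5 ≡ 1 (mod 2).
  s_2 = 0 + 1 + 0 + 0 + 1 + 1 + 1 + 0 = 4 ≡ 0 (mod 2).
  s_3 = 0 + 1 + 0 + 0 + 1 + 0 + 1 + 0 = 3 ≡ 1 (mod 2).
  s_4 = 0 + 1 + 1 + 0 + 1 + 0 + 1 + 0 = 4 ≡ 0 (mod 2).
s = (1, 0, 1, 0)^T — this equals column 10 of H (binary 1010), so error is at position 10.
Correct: flip bit 10 of r = 001010001101110 to get c = 001010001001110.


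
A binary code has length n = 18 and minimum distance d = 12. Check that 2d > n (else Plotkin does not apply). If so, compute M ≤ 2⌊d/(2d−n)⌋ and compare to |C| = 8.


Plotkin bound M ≤ 4; given |C| = 8 > bound (violated).

Check applicability: 2d = 24, n = 18.
2d − n = 6 > 0, so Plotkin applies.
Compute d/(2d−n) = 12/6 ≈ 2.0000.
⌊d/(2d−n)⌋ = 2.
Plotkin bound: M ≤ 2·2 = 4.
Given |C| = 8, check: VIOLATED.
This |C| is above the Plotkin bound, so no binary code with n = 18, d = 12 and 8 codewords exists.


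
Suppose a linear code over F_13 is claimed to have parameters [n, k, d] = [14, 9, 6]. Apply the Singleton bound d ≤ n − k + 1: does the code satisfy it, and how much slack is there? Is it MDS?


Singleton RHS = n − k + 1 = 6, slack = 0, bound satisfied, MDS.

Singleton bound: d ≤ n − k + 1.
Here n = 14, k = 9, so n − k + 1 = 6.
Given d = 6, check d ≤ 6: YES.
Slack = (n − k + 1) − d = 0.
The code is MDS (slack = 0).
Description: the claimed parameters are [14, 9, 6]_13; such a code would be MDS (meets Singleton bound).


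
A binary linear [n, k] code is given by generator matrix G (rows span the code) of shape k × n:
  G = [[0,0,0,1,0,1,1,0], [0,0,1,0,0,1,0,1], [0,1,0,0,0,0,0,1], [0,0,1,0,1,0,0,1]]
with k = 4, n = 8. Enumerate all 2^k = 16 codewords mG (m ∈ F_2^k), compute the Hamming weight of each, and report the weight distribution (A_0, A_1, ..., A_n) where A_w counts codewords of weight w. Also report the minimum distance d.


Weight distribution: A_0 = 1, A_2 = 2, A_3 = 6, A_4 = 3, A_5 = 2, A_6 = 2. Minimum distance d = 2.

Enumerate all 2^4 = 16 messages m ∈ F_2^4.
For each, compute codeword c = mG in F_2^8, then tally its weight.
  m = 0000 → c = 00000000, weight = 0.
  m = 1000 → c = 00010110, weight = 3.
  m = 0100 → c = 00100101, weight = 3.
  m = 1100 → c = 00110011, weight = 4.
  m = 0010 → c = 01000001, weight = 2.
  m = 1010 → c = 01010111, weight = 5.
  m = 0110 → c = 01100100, weight = 3.
  m = 1110 → c = 01110010, weight = 4.
  m = 0001 → c = 00101001, weight = 3.
  m = 1001 → c = 00111111, weight = 6.
  m = 0101 → c = 00001100, weight = 2.
  m = 1101 → c = 00011010, weight = 3.
  m = 0011 → c = 01101000, weight = 3.
  m = 1011 → c = 01111110, weight = 6.
  m = 0111 → c = 01001101, weight = 4.
  m = 1111 → c = 01011011, weight = 5.
Tally weights:
  weight 0: 1 codewords.
  weight 2: 2 codewords.
  weight 3: 6 codewords.
  weight 4: 3 codewords.
  weight 5: 2 codewords.
  weight 6: 2 codewords.
Minimum distance d = smallest w > 0 with A_w > 0 = 2.
Sanity: Σ A_w = 16 = 2^4 = 16 ✓.


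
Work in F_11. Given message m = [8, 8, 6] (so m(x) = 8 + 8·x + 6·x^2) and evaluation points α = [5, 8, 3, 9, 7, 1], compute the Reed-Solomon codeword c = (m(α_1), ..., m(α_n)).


c = [0, 5, 9, 5, 6, 0]

Message polynomial: m(x) = 8 + 8·x + 6·x^2 (mod 11).
For each evaluation point α_i, compute m(α_i) mod 11:
  α_1 = 5: Horner steps 6 → 5 → 0, so m(5) = 0.
  α_2 = 8: Horner steps 6 → 1 → 5, so m(8) = 5.
  α_3 = 3: Horner steps 6 → 4 → 9, so m(3) = 9.
  α_4 = 9: Horner steps 6 → 7 → 5, so m(9) = 5.
  α_5 = 7: Horner steps 6 → 6 → 6, so m(7) = 6.
  α_6 = 1: Horner steps 6 → 3 → 0, so m(1) = 0.
Codeword c = [0, 5, 9, 5, 6, 0] ∈ F_11^6.


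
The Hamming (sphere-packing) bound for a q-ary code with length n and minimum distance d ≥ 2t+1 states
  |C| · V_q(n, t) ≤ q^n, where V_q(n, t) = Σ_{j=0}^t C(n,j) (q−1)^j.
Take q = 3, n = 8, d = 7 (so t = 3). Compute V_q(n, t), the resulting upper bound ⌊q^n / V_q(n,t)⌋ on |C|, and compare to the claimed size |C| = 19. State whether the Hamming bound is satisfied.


V_q(n, t) = 577, q^n = 6561, Hamming bound = 11, |C| = 19 > bound (violated).

Step 1: Compute V_q(n, t) = Σ_{j=0}^3 C(n, j) (q−1)^j.
  j = 0: C(8,0)·(2)^0 = 1·1 = 1.
  j = 1: C(8,1)·(2)^1 = 8·2 = 16.
  j = 2: C(8,2)·(2)^2 = 28·4 = 112.
  j = 3: C(8,3)·(2)^3 = 56·8 = 448.
  V_q(n, t) = 1 + 16 + 112 + 448 = 577.
Step 2: q^n = 3^8 = 6561.
Step 3: Hamming bound ⌊q^n / V_q(n,t)⌋ = ⌊6561/577⌋ = 11.
Step 4: Compare |C| = 19 to 11: violated.
The claimed |C| lies above the Hamming bound, so no 3-ary code of length 8 with d ≥ 7 can have 19 codewords.


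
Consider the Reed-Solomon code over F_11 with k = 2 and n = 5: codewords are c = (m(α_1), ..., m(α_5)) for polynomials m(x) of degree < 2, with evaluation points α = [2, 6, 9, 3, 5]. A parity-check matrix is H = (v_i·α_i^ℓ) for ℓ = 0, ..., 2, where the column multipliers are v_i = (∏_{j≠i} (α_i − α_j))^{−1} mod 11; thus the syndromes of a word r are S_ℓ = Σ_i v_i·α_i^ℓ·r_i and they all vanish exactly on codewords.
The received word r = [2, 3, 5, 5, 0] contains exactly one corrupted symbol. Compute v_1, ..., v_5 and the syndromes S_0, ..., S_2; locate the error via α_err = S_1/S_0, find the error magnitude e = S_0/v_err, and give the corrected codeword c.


S = (9, 4, 3), error at position 3, error magnitude e = 4, c = [2, 3, 1, 5, 0].

Step 1: column multipliers v_i = (∏_{j≠i}(α_i − α_j))^{−1} mod 11.
  i = 1 (α = 2): (2−6)(2−9)(2−3)(2−5) = (−4)·(−7)·(−1)·(−3) = 84 ≡ 7, so v_1 = 7^{−1} = 8 (mod 11).
  i = 2 (α = 6): (6−2)(6−9)(6−3)(6−5) = 4·(−3)·3·1 = −36 ≡ 8, so v_2 = 8^{−1} = 7 (mod 11).
  i = 3 (α = 9): (9−2)(9−6)(9−3)(9−5) = 7·3·6·4 = 504 ≡ 9, so v_3 = 9^{−1} = 5 (mod 11).
  i = 4 (α = 3): (3−2)(3−6)(3−9)(3−5) = 1·(−3)·(−6)·(−2) = −36 ≡ 8, so v_4 = 8^{−1} = 7 (mod 11).
  i = 5 (α = 5): (5−2)(5−6)(5−9)(5−3) = 3·(−1)·(−4)·2 = 24 ≡ 2, so v_5 = 2^{−1} = 6 (mod 11).
  v = [8, 7, 5, 7, 6].
Step 2: syndromes of r = [2, 3, 5, 5, 0] (all sums mod 11).
  S_0 = Σ v_i r_i = 8·2 + 7·3 + 5·5 + 7·5 + 6·0 = 97 ≡ 9.
  S_1 = Σ v_i α_i r_i = 8·2·2 + 7·6·3 + 5·9·5 + 7·3·5 + 6·5·0 = 488 ≡ 4.
  α_i^2 mod 11 = [4, 3, 4, 9, 3].
  S_2 = Σ v_i α_i^2 r_i = 8·4·2 + 7·3·3 + 5·4·5 + 7·9·5 + 6·3·0 = 542 ≡ 3.
  S = (9, 4, 3) ≠ 0, so r is not a codeword (an error is present).
Step 3: locate the error. For a single error e at position i, S_ℓ = v_i·e·α_i^ℓ, so α_err = S_1/S_0.
  S_0^{−1} = 9^{−1} = 5 (mod 11), so α_err = 4·5 = 20 ≡ 9 = α_3. Error position i = 3.
  Consistency check: S_2/S_1 = 3·3 = 9 ≡ 9 = α_err ✓ (single-error assumption holds).
Step 4: error magnitude e = S_0/v_3 = S_0·∏_{j≠3}(α_3 − α_j) = 9·9 = 81 ≡ 4 (mod 11).
Step 5: correct position 3: c_3 = r_3 − e = 5 − 4 ≡ 1 (mod 11). Hence c = [2, 3, 1, 5, 0].
  Check: interpolating c through the α_i gives m(x) = 7 + 3·x (degree < 2) with m(α_i) = c_i for every i, so c is indeed a codeword.


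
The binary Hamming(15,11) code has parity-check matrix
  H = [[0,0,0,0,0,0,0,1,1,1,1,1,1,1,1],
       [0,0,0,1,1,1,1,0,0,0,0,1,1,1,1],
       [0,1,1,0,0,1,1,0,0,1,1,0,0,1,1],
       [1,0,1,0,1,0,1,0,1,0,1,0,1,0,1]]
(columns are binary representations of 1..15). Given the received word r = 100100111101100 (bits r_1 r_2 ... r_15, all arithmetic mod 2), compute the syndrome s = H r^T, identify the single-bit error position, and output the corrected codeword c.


s = (1, 0, 0, 0)^T, error position = 8, corrected codeword c = 100100101101100

Compute s = H r^T mod 2 one row at a time:
  s_1 = 1 + 1 + 1 + 0 + 1 + 1 + 0 + 0 = 5 ≡ 1 (mod 2).
  s_2 = 1 + 0 + 0 + 1 + 1 + 1 + 0 + 0 = 4 ≡ 0 (mod 2).
  s_3 = 0 + 0 + 0 + 1 + 1 + 0 + 0 + 0 = 2 ≡ 0 (mod 2).
  s_4 = 1 + 0 + 0 + 1 + 1 + 0 + 1 + 0 = 4 ≡ 0 (mod 2).
s = (1, 0, 0, 0)^T — this equals column 8 of H (binary 1000), so error is at position 8.
Correct: flip bit 8 of r = 100100111101100 to get c = 100100101101100.


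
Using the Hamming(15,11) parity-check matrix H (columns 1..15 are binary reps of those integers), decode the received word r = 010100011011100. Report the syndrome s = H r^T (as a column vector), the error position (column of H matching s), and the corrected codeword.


s = (1, 1, 0, 1)^T, error position = 13, corrected codeword c = 010100011011000

Compute s = H r^T mod 2 one row at a time:
  s_1 = 1 + 1 + 0 + 1 + 1 + 1 + 0 + 0 = 5 ≡ 1 (mod 2).
  s_2 = 1 + 0 + 0 + 0 + 1 + 1 + 0 + 0 = 3 ≡ 1 (mod 2).
  s_3 = 1 + 0 + 0 + 0 + 0 + 1 + 0 + 0 = 2 ≡ 0 (mod 2).
  s_4 = 0 + 0 + 0 + 0 + 1 + 1 + 1 + 0 = 3 ≡ 1 (mod 2).
s = (1, 1, 0, 1)^T — this equals column 13 of H (binary 1101), so error is at position 13.
Correct: flip bit 13 of r = 010100011011100 to get c = 010100011011000.


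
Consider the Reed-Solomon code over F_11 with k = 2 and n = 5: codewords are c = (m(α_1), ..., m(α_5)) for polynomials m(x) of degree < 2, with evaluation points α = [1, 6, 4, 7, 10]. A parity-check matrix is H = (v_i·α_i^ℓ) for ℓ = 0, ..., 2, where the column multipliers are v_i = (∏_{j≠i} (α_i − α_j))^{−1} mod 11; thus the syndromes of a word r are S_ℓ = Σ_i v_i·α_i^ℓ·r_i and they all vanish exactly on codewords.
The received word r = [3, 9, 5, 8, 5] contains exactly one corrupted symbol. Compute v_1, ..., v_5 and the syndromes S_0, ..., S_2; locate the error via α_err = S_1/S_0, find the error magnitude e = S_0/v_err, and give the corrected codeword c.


S = (8, 10, 7), error at position 3, error magnitude e = 5, c = [3, 9, 0, 8, 5].

Step 1: column multipliers v_i = (∏_{j≠i}(α_i − α_j))^{−1} mod 11.
  i = 1 (α = 1): (1−6)(1−4)(1−7)(1−10) = (−5)·(−3)·(−6)·(−9) = 810 ≡ 7, so v_1 = 7^{−1} = 8 (mod 11).
  i = 2 (α = 6): (6−1)(6−4)(6−7)(6−10) = 5·2·(−1)·(−4) = 40 ≡ 7, so v_2 = 7^{−1} = 8 (mod 11).
  i = 3 (α = 4): (4−1)(4−6)(4−7)(4−10) = 3·(−2)·(−3)·(−6) = −108 ≡ 2, so v_3 = 2^{−1} = 6 (mod 11).
  i = 4 (α = 7): (7−1)(7−6)(7−4)(7−10) = 6·1·3·(−3) = −54 ≡ 1, so v_4 = 1^{−1} = 1 (mod 11).
  i = 5 (α = 10): (10−1)(10−6)(10−4)(10−7) = 9·4·6·3 = 648 ≡ 10, so v_5 = 10^{−1} = 10 (mod 11).
  v = [8, 8, 6, 1, 10].
Step 2: syndromes of r = [3, 9, 5, 8, 5] (all sums mod 11).
  S_0 = Σ v_i r_i = 8·3 + 8·9 + 6·5 + 1·8 + 10·5 = 184 ≡ 8.
  S_1 = Σ v_i α_i r_i = 8·1·3 + 8·6·9 + 6·4·5 + 1·7·8 + 10·10·5 = 1132 ≡ 10.
  α_i^2 mod 11 = [1, 3, 5, 5, 1].
  S_2 = Σ v_i α_i^2 r_i = 8·1·3 + 8·3·9 + 6·5·5 + 1·5·8 + 10·1·5 = 480 ≡ 7.
  S = (8, 10, 7) ≠ 0, so r is not a codeword (an error is present).
Step 3: locate the error. For a single error e at position i, S_ℓ = v_i·e·α_i^ℓ, so α_err = S_1/S_0.
  S_0^{−1} = 8^{−1} = 7 (mod 11), so α_err = 10·7 = 70 ≡ 4 = α_3. Error position i = 3.
  Consistency check: S_2/S_1 = 7·10 = 70 ≡ 4 = α_err ✓ (single-error assumption holds).
Step 4: error magnitude e = S_0/v_3 = S_0·∏_{j≠3}(α_3 − α_j) = 8·2 = 16 ≡ 5 (mod 11).
Step 5: correct position 3: c_3 = r_3 − e = 5 − 5 ≡ 0 (mod 11). Hence c = [3, 9, 0, 8, 5].
  Check: interpolating c through the α_i gives m(x) = 4 + 10·x (degree < 2) with m(α_i) = c_i for every i, so c is indeed a codeword.


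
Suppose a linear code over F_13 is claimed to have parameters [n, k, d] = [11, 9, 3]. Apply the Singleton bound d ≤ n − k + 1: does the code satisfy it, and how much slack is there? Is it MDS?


Singleton RHS = n − k + 1 = 3, slack = 0, bound satisfied, MDS.

Singleton bound: d ≤ n − k + 1.
Here n = 11, k = 9, so n − k + 1 = 3.
Given d = 3, check d ≤ 3: YES.
Slack = (n − k + 1) − d = 0.
The code is MDS (slack = 0).
Description: the claimed parameters are [11, 9, 3]_13; such a code would be MDS (meets Singleton bound).


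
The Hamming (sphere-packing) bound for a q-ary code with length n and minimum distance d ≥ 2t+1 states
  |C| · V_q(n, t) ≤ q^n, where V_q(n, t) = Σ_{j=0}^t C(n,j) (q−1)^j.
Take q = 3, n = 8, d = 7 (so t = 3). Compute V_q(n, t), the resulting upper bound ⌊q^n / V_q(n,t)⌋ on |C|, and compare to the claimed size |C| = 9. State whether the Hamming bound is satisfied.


V_q(n, t) = 577, q^n = 6561, Hamming bound = 11, |C| = 9 ≤ bound (satisfied).

Step 1: Compute V_q(n, t) = Σ_{j=0}^3 C(n, j) (q−1)^j.
  j = 0: C(8,0)·(2)^0 = 1·1 = 1.
  j = 1: C(8,1)·(2)^1 = 8·2 = 16.
  j = 2: C(8,2)·(2)^2 = 28·4 = 112.
  j = 3: C(8,3)·(2)^3 = 56·8 = 448.
  V_q(n, t) = 1 + 16 + 112 + 448 = 577.
Step 2: q^n = 3^8 = 6561.
Step 3: Hamming bound ⌊q^n / V_q(n,t)⌋ = ⌊6561/577⌋ = 11.
Step 4: Compare |C| = 9 to 11: satisfied.
The claimed |C| lies below the Hamming bound.


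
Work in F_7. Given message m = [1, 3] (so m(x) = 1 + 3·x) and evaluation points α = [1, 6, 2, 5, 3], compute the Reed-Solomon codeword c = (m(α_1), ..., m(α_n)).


c = [4, 5, 0, 2, 3]

Message polynomial: m(x) = 1 + 3·x (mod 7).
For each evaluation point α_i, compute m(α_i) mod 7:
  α_1 = 1: Horner steps 3 → 4, so m(1) = 4.
  α_2 = 6: Horner steps 3 → 5, so m(6) = 5.
  α_3 = 2: Horner steps 3 → 0, so m(2) = 0.
  α_4 = 5: Horner steps 3 → 2, so m(5) = 2.
  α_5 = 3: Horner steps 3 → 3, so m(3) = 3.
Codeword c = [4, 5, 0, 2, 3] ∈ F_7^5.


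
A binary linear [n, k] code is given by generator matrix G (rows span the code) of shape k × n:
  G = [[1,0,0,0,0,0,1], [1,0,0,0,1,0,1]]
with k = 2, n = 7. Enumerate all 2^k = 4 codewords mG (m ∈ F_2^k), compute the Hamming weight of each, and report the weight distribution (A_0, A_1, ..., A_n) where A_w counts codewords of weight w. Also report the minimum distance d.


Weight distribution: A_0 = 1, A_1 = 1, A_2 = 1, A_3 = 1. Minimum distance d = 1.

Enumerate all 2^2 = 4 messages m ∈ F_2^2.
For each, compute codeword c = mG in F_2^7, then tally its weight.
  m = 00 → c = 0000000, weight = 0.
  m = 10 → c = 1000001, weight = 2.
  m = 01 → c = 1000101, weight = 3.
  m = 11 → c = 0000100, weight = 1.
Tally weights:
  weight 0: 1 codewords.
  weight 1: 1 codewords.
  weight 2: 1 codewords.
  weight 3: 1 codewords.
Minimum distance d = smallest w > 0 with A_w > 0 = 1.
Sanity: Σ A_w = 4 = 2^2 = 4 ✓.


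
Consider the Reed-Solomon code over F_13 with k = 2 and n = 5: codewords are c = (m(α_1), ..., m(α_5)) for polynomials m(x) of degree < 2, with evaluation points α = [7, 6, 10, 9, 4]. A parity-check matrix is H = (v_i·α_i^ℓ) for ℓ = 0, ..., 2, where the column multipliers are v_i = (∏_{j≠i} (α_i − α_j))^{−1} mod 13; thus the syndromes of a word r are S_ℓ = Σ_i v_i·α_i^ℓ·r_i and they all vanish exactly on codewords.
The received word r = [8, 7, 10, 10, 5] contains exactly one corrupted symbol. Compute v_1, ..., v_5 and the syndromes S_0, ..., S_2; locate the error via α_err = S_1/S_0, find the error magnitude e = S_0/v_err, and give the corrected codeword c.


S = (11, 6, 8), error at position 3, error magnitude e = 12, c = [8, 7, 11, 10, 5].

Step 1: column multipliers v_i = (∏_{j≠i}(α_i − α_j))^{−1} mod 13.
  i = 1 (α = 7): (7−6)(7−10)(7−9)(7−4) = 1·(−3)·(−2)·3 = 18 ≡ 5, so v_1 = 5^{−1} = 8 (mod 13).
  i = 2 (α = 6): (6−7)(6−10)(6−9)(6−4) = (−1)·(−4)·(−3)·2 = −24 ≡ 2, so v_2 = 2^{−1} = 7 (mod 13).
  i = 3 (α = 10): (10−7)(10−6)(10−9)(10−4) = 3·4·1·6 = 72 ≡ 7, so v_3 = 7^{−1} = 2 (mod 13).
  i = 4 (α = 9): (9−7)(9−6)(9−10)(9−4) = 2·3·(−1)·5 = −30 ≡ 9, so v_4 = 9^{−1} = 3 (mod 13).
  i = 5 (α = 4): (4−7)(4−6)(4−10)(4−9) = (−3)·(−2)·(−6)·(−5) = 180 ≡ 11, so v_5 = 11^{−1} = 6 (mod 13).
  v = [8, 7, 2, 3, 6].
Step 2: syndromes of r = [8, 7, 10, 10, 5] (all sums mod 13).
  S_0 = Σ v_i r_i = 8·8 + 7·7 + 2·10 + 3·10 + 6·5 = 193 ≡ 11.
  S_1 = Σ v_i α_i r_i = 8·7·8 + 7·6·7 + 2·10·10 + 3·9·10 + 6·4·5 = 1332 ≡ 6.
  α_i^2 mod 13 = [10, 10, 9, 3, 3].
  S_2 = Σ v_i α_i^2 r_i = 8·10·8 + 7·10·7 + 2·9·10 + 3·3·10 + 6·3·5 = 1490 ≡ 8.
  S = (11, 6, 8) ≠ 0, so r is not a codeword (an error is present).
Step 3: locate the error. For a single error e at position i, S_ℓ = v_i·e·α_i^ℓ, so α_err = S_1/S_0.
  S_0^{−1} = 11^{−1} = 6 (mod 13), so α_err = 6·6 = 36 ≡ 10 = α_3. Error position i = 3.
  Consistency check: S_2/S_1 = 8·11 = 88 ≡ 10 = α_err ✓ (single-error assumption holds).
Step 4: error magnitude e = S_0/v_3 = S_0·∏_{j≠3}(α_3 − α_j) = 11·7 = 77 ≡ 12 (mod 13).
Step 5: correct position 3: c_3 = r_3 − e = 10 − 12 ≡ 11 (mod 13). Hence c = [8, 7, 11, 10, 5].
  Check: interpolating c through the α_i gives m(x) = 1 + 1·x (degree < 2) with m(α_i) = c_i for every i, so c is indeed a codeword.


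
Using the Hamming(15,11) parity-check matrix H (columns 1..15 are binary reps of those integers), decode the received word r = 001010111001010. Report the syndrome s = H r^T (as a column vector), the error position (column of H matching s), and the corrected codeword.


s = (0, 0, 1, 0)^T, error position = 2, corrected codeword c = 011010111001010

Compute s = H r^T mod 2 one row at a time:
  s_1 = 1 + 1 + 0 + 0 + 1 + 0 + 1 + 0 = 4 ≡ 0 (mod 2).
  s_2 = 0 + 1 + 0 + 1 + 1 + 0 + 1 + 0 = 4 ≡ 0 (mod 2).
  s_3 = 0 + 1 + 0 + 1 + 0 + 0 + 1 + 0 = 3 ≡ 1 (mod 2).
  s_4 = 0 + 1 + 1 + 1 + 1 + 0 + 0 + 0 = 4 ≡ 0 (mod 2).
s = (0, 0, 1, 0)^T — this equals column 2 of H (binary 0010), so error is at position 2.
Correct: flip bit 2 of r = 001010111001010 to get c = 011010111001010.
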